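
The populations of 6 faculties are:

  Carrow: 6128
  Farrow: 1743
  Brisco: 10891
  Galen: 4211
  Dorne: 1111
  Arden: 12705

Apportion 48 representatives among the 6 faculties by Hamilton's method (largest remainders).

Total 36789; standard divisor 36789/48 ≈ 766.438.
Standard quotas: Carrow 7.9954, Farrow 2.2742, Brisco 14.2099, Galen 5.4943, Dorne 1.4496, Arden 16.5767.
Lower quotas: Carrow 7, Farrow 2, Brisco 14, Galen 5, Dorne 1, Arden 16 (sum 45, leaving 3 seats).
Remainders in descending order: Carrow 0.9954, Arden 0.5767, Galen 0.4943, Dorne 0.4496, Farrow 0.2742, Brisco 0.2099.
Largest remainders: Carrow, Arden, Galen receive the extra seats.

Carrow: 8, Farrow: 2, Brisco: 14, Galen: 6, Dorne: 1, Arden: 17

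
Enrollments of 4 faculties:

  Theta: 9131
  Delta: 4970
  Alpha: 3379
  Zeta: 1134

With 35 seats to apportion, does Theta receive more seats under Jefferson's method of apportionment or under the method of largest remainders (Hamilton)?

Jefferson

Jefferson: Theta 18, Delta 9, Alpha 6, Zeta 2.
Hamilton: Theta 17, Delta 9, Alpha 7, Zeta 2.
Theta gets 18 under Jefferson and 17 under Hamilton.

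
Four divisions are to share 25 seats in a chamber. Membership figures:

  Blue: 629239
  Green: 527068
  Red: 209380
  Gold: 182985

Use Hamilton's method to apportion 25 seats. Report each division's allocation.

Total 1548672; standard divisor 1548672/25 ≈ 61946.88.
Standard quotas: Blue 10.1577, Green 8.5084, Red 3.3800, Gold 2.9539.
Lower quotas: Blue 10, Green 8, Red 3, Gold 2 (sum 23, leaving 2 seats).
Remainders in descending order: Gold 0.9539, Green 0.5084, Red 0.3800, Blue 0.1577.
Largest remainders: Gold, Green receive the extra seats.

Blue: 10, Green: 9, Red: 3, Gold: 3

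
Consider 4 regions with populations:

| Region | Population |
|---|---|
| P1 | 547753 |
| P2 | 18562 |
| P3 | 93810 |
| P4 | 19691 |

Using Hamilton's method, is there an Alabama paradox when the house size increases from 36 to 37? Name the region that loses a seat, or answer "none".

none

At 36 seats: P1 29, P2 1, P3 5, P4 1.
At 37 seats: P1 30, P2 1, P3 5, P4 1.
No region's allocation decreased.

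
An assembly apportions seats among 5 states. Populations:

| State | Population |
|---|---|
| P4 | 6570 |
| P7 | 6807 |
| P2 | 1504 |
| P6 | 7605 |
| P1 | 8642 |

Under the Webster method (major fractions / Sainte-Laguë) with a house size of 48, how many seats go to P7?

Standard divisor 31128/48 ≈ 648.5; standard quotas: P4 10.131, P7 10.497, P2 2.319, P6 11.727, P1 13.326.
Rounding to the nearest integer gives 10, 10, 2, 12, 13 = 47 seats, so the divisor must be adjusted.
With modified divisor 644: modified quotas P4 10.202, P7 10.570, P2 2.335, P6 11.809, P1 13.419.
Rounding to the nearest integer: P4 10, P7 11, P2 2, P6 12, P1 13 (total 48).
P7 receives 11.

11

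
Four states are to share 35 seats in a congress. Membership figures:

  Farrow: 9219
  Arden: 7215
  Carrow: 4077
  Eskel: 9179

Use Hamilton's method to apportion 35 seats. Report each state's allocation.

Total 29690; standard divisor 29690/35 ≈ 848.286.
Standard quotas: Farrow 10.8678, Arden 8.5054, Carrow 4.8062, Eskel 10.8206.
Lower quotas: Farrow 10, Arden 8, Carrow 4, Eskel 10 (sum 32, leaving 3 seats).
Remainders in descending order: Farrow 0.8678, Eskel 0.8206, Carrow 0.8062, Arden 0.5054.
Largest remainders: Farrow, Eskel, Carrow receive the extra seats.

Farrow=11, Arden=8, Carrow=5, Eskel=11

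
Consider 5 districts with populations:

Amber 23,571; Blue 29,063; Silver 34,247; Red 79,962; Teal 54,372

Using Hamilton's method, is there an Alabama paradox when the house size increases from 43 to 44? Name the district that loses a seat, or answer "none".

At 43 seats: Amber 5, Blue 6, Silver 7, Red 15, Teal 10.
At 44 seats: Amber 4, Blue 6, Silver 7, Red 16, Teal 11.
Amber drops from 5 to 4.

Amber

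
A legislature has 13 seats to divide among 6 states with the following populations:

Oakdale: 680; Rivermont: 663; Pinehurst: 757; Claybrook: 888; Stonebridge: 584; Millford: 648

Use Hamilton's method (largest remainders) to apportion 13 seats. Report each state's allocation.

Oakdale 2; Rivermont 2; Pinehurst 2; Claybrook 3; Stonebridge 2; Millford 2

The standard divisor is 4220/13 ≈ 324.615.
Standard quotas: Oakdale 2.095, Rivermont 2.042, Pinehurst 2.332, Claybrook 2.736, Stonebridge 1.799, Millford 1.996.
Lower quotas: Oakdale 2, Rivermont 2, Pinehurst 2, Claybrook 2, Stonebridge 1, Millford 1 (sum 10, leaving 3 seats).
Remainders in descending order: Millford 0.996, Stonebridge 0.799, Claybrook 0.736, Pinehurst 0.332, Oakdale 0.095, Rivermont 0.042.
The surplus seats go to Millford, Stonebridge, Claybrook.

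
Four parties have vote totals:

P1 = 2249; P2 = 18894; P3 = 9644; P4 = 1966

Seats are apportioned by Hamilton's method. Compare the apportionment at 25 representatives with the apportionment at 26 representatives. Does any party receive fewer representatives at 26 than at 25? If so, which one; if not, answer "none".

At 25 seats: P1 2, P2 14, P3 7, P4 2.
At 26 seats: P1 2, P2 15, P3 8, P4 1.
P4 drops from 2 to 1.

P4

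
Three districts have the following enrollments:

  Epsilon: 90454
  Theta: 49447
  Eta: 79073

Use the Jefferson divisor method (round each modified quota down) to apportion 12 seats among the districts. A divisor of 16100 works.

Epsilon=5, Theta=3, Eta=4

With modified divisor 16100: modified quotas Epsilon 5.618, Theta 3.071, Eta 4.911.
Rounding down: Epsilon 5, Theta 3, Eta 4 (total 12).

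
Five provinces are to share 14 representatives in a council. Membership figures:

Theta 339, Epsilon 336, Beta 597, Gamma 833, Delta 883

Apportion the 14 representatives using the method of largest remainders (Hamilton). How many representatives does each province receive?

The standard divisor is 2988/14 ≈ 213.429.
Standard quotas: Theta 1.588, Epsilon 1.574, Beta 2.797, Gamma 3.903, Delta 4.137.
Lower quotas: Theta 1, Epsilon 1, Beta 2, Gamma 3, Delta 4 (sum 11, leaving 3 seats).
Remainders in descending order: Gamma 0.903, Beta 0.797, Theta 0.588, Epsilon 0.574, Delta 0.137.
The surplus seats go to Gamma, Beta, Theta.

Theta 2; Epsilon 1; Beta 3; Gamma 4; Delta 4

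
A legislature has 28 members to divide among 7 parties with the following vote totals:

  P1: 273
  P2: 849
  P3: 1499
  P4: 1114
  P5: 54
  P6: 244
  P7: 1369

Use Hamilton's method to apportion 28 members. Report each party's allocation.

Standard divisor: 5402 ÷ 28 ≈ 192.929.
Standard quotas: P1 1.415, P2 4.401, P3 7.770, P4 5.774, P5 0.280, P6 1.265, P7 7.096.
Lower quotas: P1 1, P2 4, P3 7, P4 5, P5 0, P6 1, P7 7 (sum 25, leaving 3 seats).
Remainders in descending order: P4 0.774, P3 0.770, P1 0.415, P2 0.401, P5 0.280, P6 0.265, P7 0.096.
The surplus seats go to P4, P3, P1.

P1 2, P2 4, P3 8, P4 6, P5 0, P6 1, P7 7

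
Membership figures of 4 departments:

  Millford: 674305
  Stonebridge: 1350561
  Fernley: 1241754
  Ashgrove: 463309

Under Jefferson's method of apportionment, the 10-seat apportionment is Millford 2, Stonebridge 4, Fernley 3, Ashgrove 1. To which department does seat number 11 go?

Priority for the next seat is population ÷ (current seats + 1).
Priorities: Millford 224768.333, Stonebridge 270112.200, Fernley 310438.500, Ashgrove 231654.500.
Highest priority: Fernley.

Fernley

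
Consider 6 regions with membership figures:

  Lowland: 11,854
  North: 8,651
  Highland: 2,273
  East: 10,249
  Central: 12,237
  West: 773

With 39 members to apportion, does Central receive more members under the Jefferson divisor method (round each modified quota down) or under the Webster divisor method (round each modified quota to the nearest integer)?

Jefferson: Lowland 10, North 7, Highland 2, East 9, Central 11, West 0.
Webster: Lowland 10, North 7, Highland 2, East 9, Central 10, West 1.
Central gets 11 under Jefferson and 10 under Webster.

Jefferson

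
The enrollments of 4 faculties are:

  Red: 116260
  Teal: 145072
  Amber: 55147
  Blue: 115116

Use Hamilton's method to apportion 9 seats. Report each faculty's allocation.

Red 3, Teal 3, Amber 1, Blue 2

Total 431595; standard divisor 431595/9 = 47955.
Standard quotas: Red 2.4244, Teal 3.0252, Amber 1.1500, Blue 2.4005.
Lower quotas: Red 2, Teal 3, Amber 1, Blue 2 (sum 8, leaving 1 seat).
Remainders in descending order: Red 0.4244, Blue 0.4005, Amber 0.1500, Teal 0.0252.
The surplus seat goes to Red.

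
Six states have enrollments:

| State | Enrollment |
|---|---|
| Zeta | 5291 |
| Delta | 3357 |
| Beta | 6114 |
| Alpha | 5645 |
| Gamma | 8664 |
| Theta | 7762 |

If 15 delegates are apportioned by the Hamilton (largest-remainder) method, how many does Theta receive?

3

The standard divisor is 36833/15 ≈ 2455.533.
Standard quotas: Zeta 2.1547, Delta 1.3671, Beta 2.4899, Alpha 2.2989, Gamma 3.5284, Theta 3.1610.
Lower quotas: Zeta 2, Delta 1, Beta 2, Alpha 2, Gamma 3, Theta 3 (sum 13, leaving 2 seats).
Remainders in descending order: Gamma 0.5284, Beta 0.4899, Delta 0.3671, Alpha 0.2989, Theta 0.1610, Zeta 0.1547.
The surplus seats go to Gamma, Beta.
Theta receives 3.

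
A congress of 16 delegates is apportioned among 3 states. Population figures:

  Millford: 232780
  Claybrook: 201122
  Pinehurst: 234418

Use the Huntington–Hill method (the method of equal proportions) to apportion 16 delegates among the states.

With divisor 42649: modified quotas Millford 5.458, Claybrook 4.716, Pinehurst 5.496.
Geometric-mean thresholds: Millford √(5·6)=5.477, Claybrook √(4·5)=4.472, Pinehurst √(5·6)=5.477.
Each quota rounded against its threshold gives Millford 5, Claybrook 5, Pinehurst 6 (total 16).

Millford 5; Claybrook 5; Pinehurst 6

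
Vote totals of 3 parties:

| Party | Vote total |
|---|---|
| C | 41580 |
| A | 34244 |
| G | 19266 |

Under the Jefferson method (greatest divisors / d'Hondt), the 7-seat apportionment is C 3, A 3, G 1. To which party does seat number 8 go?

C

Priority for the next seat is population ÷ (current seats + 1).
Priorities: C 10395.000, A 8561.000, G 9633.000.
Highest priority: C.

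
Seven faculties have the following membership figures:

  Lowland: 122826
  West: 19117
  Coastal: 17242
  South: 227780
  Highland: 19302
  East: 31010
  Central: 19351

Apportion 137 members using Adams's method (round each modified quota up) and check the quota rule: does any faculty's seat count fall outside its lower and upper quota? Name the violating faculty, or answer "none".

Standard quotas: Lowland 36.851, West 5.736, Coastal 5.173, South 68.340, Highland 5.791, East 9.304, Central 5.806.
Adams allocation: Lowland 36, West 6, Coastal 6, South 67, Highland 6, East 10, Central 6.
South has quota 68.340 (lower 68, upper 69) but receives 67 — outside the quota interval.

South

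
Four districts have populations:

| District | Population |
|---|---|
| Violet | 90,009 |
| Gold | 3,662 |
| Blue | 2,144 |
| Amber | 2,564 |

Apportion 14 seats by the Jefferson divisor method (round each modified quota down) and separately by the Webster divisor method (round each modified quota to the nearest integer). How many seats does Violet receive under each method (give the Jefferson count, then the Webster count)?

Jefferson: Violet 14, Gold 0, Blue 0, Amber 0.
Webster: Violet 13, Gold 1, Blue 0, Amber 0.
Violet gets 14 under Jefferson and 13 under Webster.

14 and 13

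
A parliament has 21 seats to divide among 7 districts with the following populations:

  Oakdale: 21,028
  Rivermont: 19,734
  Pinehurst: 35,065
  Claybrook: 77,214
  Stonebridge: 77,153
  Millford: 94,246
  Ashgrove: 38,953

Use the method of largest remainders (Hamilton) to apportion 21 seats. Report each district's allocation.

Oakdale 1; Rivermont 1; Pinehurst 2; Claybrook 5; Stonebridge 5; Millford 5; Ashgrove 2

Total 363393; standard divisor 363393/21 ≈ 17304.429.
Standard quotas: Oakdale 1.2152, Rivermont 1.1404, Pinehurst 2.0264, Claybrook 4.4621, Stonebridge 4.4586, Millford 5.4464, Ashgrove 2.2510.
Lower quotas: Oakdale 1, Rivermont 1, Pinehurst 2, Claybrook 4, Stonebridge 4, Millford 5, Ashgrove 2 (sum 19, leaving 2 seats).
Remainders in descending order: Claybrook 0.4621, Stonebridge 0.4586, Millford 0.4464, Ashgrove 0.2510, Oakdale 0.2152, Rivermont 0.1404, Pinehurst 0.0264.
Largest remainders: Claybrook, Stonebridge receive the extra seats.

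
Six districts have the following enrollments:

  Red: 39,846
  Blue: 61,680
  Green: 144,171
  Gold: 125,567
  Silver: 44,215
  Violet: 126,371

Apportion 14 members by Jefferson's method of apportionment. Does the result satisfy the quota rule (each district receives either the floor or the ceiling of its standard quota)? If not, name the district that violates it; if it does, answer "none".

none

Standard quotas: Red 1.030, Blue 1.594, Green 3.725, Gold 3.244, Silver 1.142, Violet 3.265.
Jefferson allocation: Red 1, Blue 1, Green 4, Gold 3, Silver 1, Violet 4.
Every allocation lies between the lower and upper quota.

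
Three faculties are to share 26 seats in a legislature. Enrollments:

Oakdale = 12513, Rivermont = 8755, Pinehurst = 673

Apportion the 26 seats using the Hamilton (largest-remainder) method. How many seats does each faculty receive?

Standard divisor: 21941 ÷ 26 ≈ 843.885.
Standard quotas: Oakdale 14.8279, Rivermont 10.3746, Pinehurst 0.7975.
Lower quotas: Oakdale 14, Rivermont 10, Pinehurst 0 (sum 24, leaving 2 seats).
Remainders in descending order: Oakdale 0.8279, Pinehurst 0.7975, Rivermont 0.3746.
The surplus seats go to Oakdale, Pinehurst.

Oakdale 15, Rivermont 10, Pinehurst 1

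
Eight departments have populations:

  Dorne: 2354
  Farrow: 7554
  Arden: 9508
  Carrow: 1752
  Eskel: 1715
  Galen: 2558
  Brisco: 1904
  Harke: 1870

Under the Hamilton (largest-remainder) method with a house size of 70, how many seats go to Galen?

6

Total 29215; standard divisor 29215/70 ≈ 417.357.
Standard quotas: Dorne 5.6403, Farrow 18.0996, Arden 22.7814, Carrow 4.1978, Eskel 4.1092, Galen 6.1290, Brisco 4.5620, Harke 4.4806.
Lower quotas: Dorne 5, Farrow 18, Arden 22, Carrow 4, Eskel 4, Galen 6, Brisco 4, Harke 4 (sum 67, leaving 3 seats).
Remainders in descending order: Arden 0.7814, Dorne 0.6403, Brisco 0.5620, Harke 0.4806, Carrow 0.1978, Galen 0.1290, Eskel 0.1092, Farrow 0.0996.
The surplus seats go to Arden, Dorne, Brisco.
Galen receives 6.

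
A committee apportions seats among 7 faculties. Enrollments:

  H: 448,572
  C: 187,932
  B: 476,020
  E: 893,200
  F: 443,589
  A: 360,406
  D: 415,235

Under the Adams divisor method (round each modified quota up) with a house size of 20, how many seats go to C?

1

Standard divisor 3224954/20 ≈ 161247.7; standard quotas: H 2.782, C 1.165, B 2.952, E 5.539, F 2.751, A 2.235, D 2.575.
Rounding up gives 3, 2, 3, 6, 3, 3, 3 = 23 seats, so the divisor must be adjusted.
With modified divisor 197800: modified quotas H 2.268, C 0.950, B 2.407, E 4.516, F 2.243, A 1.822, D 2.099.
Rounding up: H 3, C 1, B 3, E 5, F 3, A 2, D 3 (total 20).
C receives 1.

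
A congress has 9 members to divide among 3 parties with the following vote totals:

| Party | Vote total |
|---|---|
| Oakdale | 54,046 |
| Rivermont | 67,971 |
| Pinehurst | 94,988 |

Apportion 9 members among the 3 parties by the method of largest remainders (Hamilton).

The standard divisor is 217005/9 ≈ 24111.667.
Standard quotas: Oakdale 2.2415, Rivermont 2.8190, Pinehurst 3.9395.
Lower quotas: Oakdale 2, Rivermont 2, Pinehurst 3 (sum 7, leaving 2 seats).
Remainders in descending order: Pinehurst 0.9395, Rivermont 0.8190, Oakdale 0.2415.
Largest remainders: Pinehurst, Rivermont receive the extra seats.

Oakdale 2, Rivermont 3, Pinehurst 4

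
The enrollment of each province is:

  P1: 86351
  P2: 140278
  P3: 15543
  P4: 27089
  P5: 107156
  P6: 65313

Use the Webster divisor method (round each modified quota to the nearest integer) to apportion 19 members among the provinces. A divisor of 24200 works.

With modified divisor 24200: modified quotas P1 3.568, P2 5.797, P3 0.642, P4 1.119, P5 4.428, P6 2.699.
Rounding to the nearest integer: P1 4, P2 6, P3 1, P4 1, P5 4, P6 3 (total 19).

P1=4, P2=6, P3=1, P4=1, P5=4, P6=3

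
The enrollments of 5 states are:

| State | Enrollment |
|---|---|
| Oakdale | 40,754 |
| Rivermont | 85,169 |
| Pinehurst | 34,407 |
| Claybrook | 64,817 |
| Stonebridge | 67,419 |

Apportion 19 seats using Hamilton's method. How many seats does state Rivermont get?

6

Standard divisor: 292566 ÷ 19 ≈ 15398.211.
Standard quotas: Oakdale 2.6467, Rivermont 5.5311, Pinehurst 2.2345, Claybrook 4.2094, Stonebridge 4.3784.
Lower quotas: Oakdale 2, Rivermont 5, Pinehurst 2, Claybrook 4, Stonebridge 4 (sum 17, leaving 2 seats).
Remainders in descending order: Oakdale 0.6467, Rivermont 0.5311, Stonebridge 0.3784, Pinehurst 0.2345, Claybrook 0.2094.
Largest remainders: Oakdale, Rivermont receive the extra seats.
Rivermont receives 6.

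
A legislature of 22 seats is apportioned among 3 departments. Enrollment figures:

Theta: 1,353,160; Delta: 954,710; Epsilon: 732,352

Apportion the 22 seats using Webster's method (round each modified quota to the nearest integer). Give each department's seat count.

Standard divisor 3040222/22 ≈ 138191.909; standard quotas: Theta 9.792, Delta 6.909, Epsilon 5.300.
Rounding to the nearest integer gives Theta 10, Delta 7, Epsilon 5 — total 22, matching the house size, so no adjustment is needed.

Theta 10, Delta 7, Epsilon 5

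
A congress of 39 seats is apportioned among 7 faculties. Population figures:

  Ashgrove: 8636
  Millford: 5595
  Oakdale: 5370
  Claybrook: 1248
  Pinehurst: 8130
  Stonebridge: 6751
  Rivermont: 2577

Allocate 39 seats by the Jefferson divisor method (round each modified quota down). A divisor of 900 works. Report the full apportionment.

With modified divisor 900: modified quotas Ashgrove 9.596, Millford 6.217, Oakdale 5.967, Claybrook 1.387, Pinehurst 9.033, Stonebridge 7.501, Rivermont 2.863.
Rounding down: Ashgrove 9, Millford 6, Oakdale 5, Claybrook 1, Pinehurst 9, Stonebridge 7, Rivermont 2 (total 39).

Ashgrove 9; Millford 6; Oakdale 5; Claybrook 1; Pinehurst 9; Stonebridge 7; Rivermont 2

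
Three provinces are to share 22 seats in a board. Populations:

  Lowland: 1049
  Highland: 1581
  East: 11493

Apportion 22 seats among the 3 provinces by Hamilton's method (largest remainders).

Lowland=2, Highland=2, East=18

Standard divisor: 14123 ÷ 22 ≈ 641.955.
Standard quotas: Lowland 1.6341, Highland 2.4628, East 17.9031.
Lower quotas: Lowland 1, Highland 2, East 17 (sum 20, leaving 2 seats).
Remainders in descending order: East 0.9031, Lowland 0.6341, Highland 0.4628.
The surplus seats go to East, Lowland.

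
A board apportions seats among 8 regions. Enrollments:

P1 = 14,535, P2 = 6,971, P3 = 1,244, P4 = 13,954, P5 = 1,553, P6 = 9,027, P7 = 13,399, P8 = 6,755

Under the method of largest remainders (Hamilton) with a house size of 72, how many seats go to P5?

2

The standard divisor is 67438/72 ≈ 936.639.
Standard quotas: P1 15.5183, P2 7.4426, P3 1.3282, P4 14.8980, P5 1.6581, P6 9.6377, P7 14.3054, P8 7.2120.
Lower quotas: P1 15, P2 7, P3 1, P4 14, P5 1, P6 9, P7 14, P8 7 (sum 68, leaving 4 seats).
Remainders in descending order: P4 0.8980, P5 0.6581, P6 0.6377, P1 0.5183, P2 0.4426, P3 0.3282, P7 0.3054, P8 0.2120.
Largest remainders: P4, P5, P6, P1 receive the extra seats.
P5 receives 2.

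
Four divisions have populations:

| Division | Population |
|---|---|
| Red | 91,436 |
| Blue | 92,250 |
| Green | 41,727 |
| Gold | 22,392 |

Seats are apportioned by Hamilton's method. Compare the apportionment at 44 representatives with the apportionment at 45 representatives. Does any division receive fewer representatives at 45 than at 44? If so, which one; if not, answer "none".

Green

At 44 seats: Red 16, Blue 16, Green 8, Gold 4.
At 45 seats: Red 17, Blue 17, Green 7, Gold 4.
Green drops from 8 to 7.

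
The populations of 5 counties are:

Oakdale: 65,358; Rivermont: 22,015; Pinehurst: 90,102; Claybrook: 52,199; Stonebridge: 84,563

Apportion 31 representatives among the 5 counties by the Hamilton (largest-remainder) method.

Oakdale 7; Rivermont 2; Pinehurst 9; Claybrook 5; Stonebridge 8

The standard divisor is 314237/31 ≈ 10136.677.
Standard quotas: Oakdale 6.4477, Rivermont 2.1718, Pinehurst 8.8887, Claybrook 5.1495, Stonebridge 8.3423.
Lower quotas: Oakdale 6, Rivermont 2, Pinehurst 8, Claybrook 5, Stonebridge 8 (sum 29, leaving 2 seats).
Remainders in descending order: Pinehurst 0.8887, Oakdale 0.4477, Stonebridge 0.3423, Rivermont 0.1718, Claybrook 0.1495.
Largest remainders: Pinehurst, Oakdale receive the extra seats.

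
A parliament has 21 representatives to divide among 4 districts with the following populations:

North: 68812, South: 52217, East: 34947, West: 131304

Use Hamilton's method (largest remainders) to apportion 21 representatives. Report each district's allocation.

Total 287280; standard divisor 287280/21 = 13680.
Standard quotas: North 5.0301, South 3.8170, East 2.5546, West 9.5982.
Lower quotas: North 5, South 3, East 2, West 9 (sum 19, leaving 2 seats).
Remainders in descending order: South 0.8170, West 0.5982, East 0.5546, North 0.0301.
The surplus seats go to South, West.

North 5, South 4, East 2, West 10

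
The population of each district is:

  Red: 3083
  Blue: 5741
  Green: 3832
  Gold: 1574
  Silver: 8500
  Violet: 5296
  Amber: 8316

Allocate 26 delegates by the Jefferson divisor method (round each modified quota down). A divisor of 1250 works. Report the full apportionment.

With modified divisor 1250: modified quotas Red 2.466, Blue 4.593, Green 3.066, Gold 1.259, Silver 6.800, Violet 4.237, Amber 6.653.
Rounding down: Red 2, Blue 4, Green 3, Gold 1, Silver 6, Violet 4, Amber 6 (total 26).

Red=2; Blue=4; Green=3; Gold=1; Silver=6; Violet=4; Amber=6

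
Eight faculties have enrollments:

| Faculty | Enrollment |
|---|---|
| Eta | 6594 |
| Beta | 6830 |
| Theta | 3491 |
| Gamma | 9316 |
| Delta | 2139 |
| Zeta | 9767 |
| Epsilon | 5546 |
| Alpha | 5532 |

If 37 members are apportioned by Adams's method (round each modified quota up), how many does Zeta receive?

7

Standard divisor 49215/37 ≈ 1330.135; standard quotas: Eta 4.957, Beta 5.135, Theta 2.625, Gamma 7.004, Delta 1.608, Zeta 7.343, Epsilon 4.170, Alpha 4.159.
Rounding up gives 5, 6, 3, 8, 2, 8, 5, 5 = 42 seats, so the divisor must be adjusted.
With modified divisor 1500: modified quotas Eta 4.396, Beta 4.553, Theta 2.327, Gamma 6.211, Delta 1.426, Zeta 6.511, Epsilon 3.697, Alpha 3.688.
Rounding up: Eta 5, Beta 5, Theta 3, Gamma 7, Delta 2, Zeta 7, Epsilon 4, Alpha 4 (total 37).
Zeta receives 7.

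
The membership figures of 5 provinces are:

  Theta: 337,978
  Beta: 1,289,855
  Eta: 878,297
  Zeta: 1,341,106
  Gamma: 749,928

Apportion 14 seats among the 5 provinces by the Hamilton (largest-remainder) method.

The standard divisor is 4597164/14 ≈ 328368.857.
Standard quotas: Theta 1.0293, Beta 3.9281, Eta 2.6747, Zeta 4.0841, Gamma 2.2838.
Lower quotas: Theta 1, Beta 3, Eta 2, Zeta 4, Gamma 2 (sum 12, leaving 2 seats).
Remainders in descending order: Beta 0.9281, Eta 0.6747, Gamma 0.2838, Zeta 0.0841, Theta 0.0293.
Largest remainders: Beta, Eta receive the extra seats.

Theta 1, Beta 4, Eta 3, Zeta 4, Gamma 2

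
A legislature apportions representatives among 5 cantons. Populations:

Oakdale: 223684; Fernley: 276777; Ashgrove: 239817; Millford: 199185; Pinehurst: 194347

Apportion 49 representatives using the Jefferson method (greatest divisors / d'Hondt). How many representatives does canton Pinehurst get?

8

Standard divisor 1133810/49 ≈ 23138.98; standard quotas: Oakdale 9.667, Fernley 11.962, Ashgrove 10.364, Millford 8.608, Pinehurst 8.399.
Rounding down gives 9, 11, 10, 8, 8 = 46 seats, so the divisor must be adjusted.
With modified divisor 22000: modified quotas Oakdale 10.167, Fernley 12.581, Ashgrove 10.901, Millford 9.054, Pinehurst 8.834.
Rounding down: Oakdale 10, Fernley 12, Ashgrove 10, Millford 9, Pinehurst 8 (total 49).
Pinehurst receives 8.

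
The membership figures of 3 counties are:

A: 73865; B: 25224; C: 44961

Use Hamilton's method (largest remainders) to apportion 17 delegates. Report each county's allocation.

A=9, B=3, C=5

The standard divisor is 144050/17 ≈ 8473.529.
Standard quotas: A 8.7171, B 2.9768, C 5.3061.
Lower quotas: A 8, B 2, C 5 (sum 15, leaving 2 seats).
Remainders in descending order: B 0.9768, A 0.7171, C 0.3061.
Largest remainders: B, A receive the extra seats.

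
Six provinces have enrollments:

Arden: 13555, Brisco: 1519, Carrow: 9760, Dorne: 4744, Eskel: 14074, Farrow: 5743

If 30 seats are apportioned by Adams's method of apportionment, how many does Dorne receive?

3

Standard divisor 49395/30 ≈ 1646.5; standard quotas: Arden 8.233, Brisco 0.923, Carrow 5.928, Dorne 2.881, Eskel 8.548, Farrow 3.488.
Rounding up gives 9, 1, 6, 3, 9, 4 = 32 seats, so the divisor must be adjusted.
With modified divisor 1800: modified quotas Arden 7.531, Brisco 0.844, Carrow 5.422, Dorne 2.636, Eskel 7.819, Farrow 3.191.
Rounding up: Arden 8, Brisco 1, Carrow 6, Dorne 3, Eskel 8, Farrow 4 (total 30).
Dorne receives 3.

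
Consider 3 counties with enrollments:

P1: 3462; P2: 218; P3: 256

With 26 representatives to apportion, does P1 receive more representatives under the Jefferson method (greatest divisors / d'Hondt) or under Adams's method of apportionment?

Jefferson: P1 24, P2 1, P3 1.
Adams: P1 22, P2 2, P3 2.
P1 gets 24 under Jefferson and 22 under Adams.

Jefferson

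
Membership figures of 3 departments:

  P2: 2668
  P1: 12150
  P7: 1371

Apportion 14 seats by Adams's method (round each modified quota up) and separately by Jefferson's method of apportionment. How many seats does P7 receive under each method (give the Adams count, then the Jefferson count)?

2 and 1

Adams: P2 2, P1 10, P7 2.
Jefferson: P2 2, P1 11, P7 1.
P7 gets 2 under Adams and 1 under Jefferson.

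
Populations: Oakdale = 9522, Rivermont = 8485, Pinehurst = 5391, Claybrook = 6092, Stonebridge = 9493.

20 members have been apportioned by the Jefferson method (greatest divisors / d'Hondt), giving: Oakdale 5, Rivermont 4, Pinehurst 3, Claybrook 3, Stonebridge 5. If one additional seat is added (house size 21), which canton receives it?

Priority for the next seat is population ÷ (current seats + 1).
Priorities: Oakdale 1587.000, Rivermont 1697.000, Pinehurst 1347.750, Claybrook 1523.000, Stonebridge 1582.167.
Highest priority: Rivermont.

Rivermont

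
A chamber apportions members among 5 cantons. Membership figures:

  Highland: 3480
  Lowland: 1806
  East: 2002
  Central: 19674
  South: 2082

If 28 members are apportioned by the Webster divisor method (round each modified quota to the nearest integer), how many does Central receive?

19

Standard divisor 29044/28 ≈ 1037.286; standard quotas: Highland 3.355, Lowland 1.741, East 1.930, Central 18.967, South 2.007.
Rounding to the nearest integer gives Highland 3, Lowland 2, East 2, Central 19, South 2 — total 28, matching the house size, so no adjustment is needed.
Central receives 19.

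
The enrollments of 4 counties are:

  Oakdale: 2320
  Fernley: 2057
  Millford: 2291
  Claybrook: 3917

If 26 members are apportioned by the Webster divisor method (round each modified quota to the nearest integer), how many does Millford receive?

6

Standard divisor 10585/26 ≈ 407.115; standard quotas: Oakdale 5.699, Fernley 5.053, Millford 5.627, Claybrook 9.621.
Rounding to the nearest integer gives 6, 5, 6, 10 = 27 seats, so the divisor must be adjusted.
With modified divisor 414: modified quotas Oakdale 5.604, Fernley 4.969, Millford 5.534, Claybrook 9.461.
Rounding to the nearest integer: Oakdale 6, Fernley 5, Millford 6, Claybrook 9 (total 26).
Millford receives 6.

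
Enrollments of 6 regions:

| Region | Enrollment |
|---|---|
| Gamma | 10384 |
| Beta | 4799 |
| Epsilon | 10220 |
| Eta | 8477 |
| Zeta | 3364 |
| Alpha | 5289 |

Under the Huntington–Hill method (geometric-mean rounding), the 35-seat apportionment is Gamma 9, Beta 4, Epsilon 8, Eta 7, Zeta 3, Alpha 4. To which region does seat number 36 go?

Epsilon

Priority for the next seat is population ÷ (√(s·(s+1))).
Priorities: Gamma 1094.570, Beta 1073.089, Epsilon 1204.439, Eta 1132.787, Zeta 971.103, Alpha 1182.656.
Highest priority: Epsilon.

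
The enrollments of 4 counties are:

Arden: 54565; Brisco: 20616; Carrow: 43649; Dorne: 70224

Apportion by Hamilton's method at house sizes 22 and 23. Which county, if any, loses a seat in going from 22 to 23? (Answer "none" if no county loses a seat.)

At 22 seats: Arden 6, Brisco 3, Carrow 5, Dorne 8.
At 23 seats: Arden 7, Brisco 2, Carrow 5, Dorne 9.
Brisco drops from 3 to 2.

Brisco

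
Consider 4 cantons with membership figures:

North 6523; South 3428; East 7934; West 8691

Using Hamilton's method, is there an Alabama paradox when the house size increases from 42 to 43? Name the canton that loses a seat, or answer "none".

none

At 42 seats: North 10, South 5, East 13, West 14.
At 43 seats: North 11, South 5, East 13, West 14.
No canton's allocation decreased.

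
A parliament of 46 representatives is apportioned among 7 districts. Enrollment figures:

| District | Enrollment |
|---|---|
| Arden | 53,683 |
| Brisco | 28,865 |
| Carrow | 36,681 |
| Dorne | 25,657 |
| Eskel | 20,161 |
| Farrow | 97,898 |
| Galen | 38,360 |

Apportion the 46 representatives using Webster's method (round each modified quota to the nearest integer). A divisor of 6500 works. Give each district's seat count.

Arden: 8; Brisco: 4; Carrow: 6; Dorne: 4; Eskel: 3; Farrow: 15; Galen: 6

With modified divisor 6500: modified quotas Arden 8.259, Brisco 4.441, Carrow 5.643, Dorne 3.947, Eskel 3.102, Farrow 15.061, Galen 5.902.
Rounding to the nearest integer: Arden 8, Brisco 4, Carrow 6, Dorne 4, Eskel 3, Farrow 15, Galen 6 (total 46).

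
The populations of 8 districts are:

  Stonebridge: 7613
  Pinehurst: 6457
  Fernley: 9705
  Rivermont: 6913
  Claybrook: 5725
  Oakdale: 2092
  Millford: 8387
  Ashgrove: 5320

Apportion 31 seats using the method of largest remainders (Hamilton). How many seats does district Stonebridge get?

Total 52212; standard divisor 52212/31 ≈ 1684.258.
Standard quotas: Stonebridge 4.5201, Pinehurst 3.8337, Fernley 5.7622, Rivermont 4.1045, Claybrook 3.3991, Oakdale 1.2421, Millford 4.9796, Ashgrove 3.1587.
Lower quotas: Stonebridge 4, Pinehurst 3, Fernley 5, Rivermont 4, Claybrook 3, Oakdale 1, Millford 4, Ashgrove 3 (sum 27, leaving 4 seats).
Remainders in descending order: Millford 0.9796, Pinehurst 0.8337, Fernley 0.7622, Stonebridge 0.5201, Claybrook 0.3991, Oakdale 0.2421, Ashgrove 0.1587, Rivermont 0.1045.
Largest remainders: Millford, Pinehurst, Fernley, Stonebridge receive the extra seats.
Stonebridge receives 5.

5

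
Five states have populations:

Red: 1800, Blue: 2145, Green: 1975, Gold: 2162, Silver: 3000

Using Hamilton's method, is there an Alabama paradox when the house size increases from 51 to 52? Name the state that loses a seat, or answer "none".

At 51 seats: Red 8, Blue 10, Green 9, Gold 10, Silver 14.
At 52 seats: Red 9, Blue 10, Green 9, Gold 10, Silver 14.
No state's allocation decreased.

none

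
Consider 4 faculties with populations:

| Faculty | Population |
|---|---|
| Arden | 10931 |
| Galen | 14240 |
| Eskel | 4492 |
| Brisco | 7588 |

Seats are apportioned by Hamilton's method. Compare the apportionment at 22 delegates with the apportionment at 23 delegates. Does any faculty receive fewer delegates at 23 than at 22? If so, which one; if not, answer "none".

Brisco

At 22 seats: Arden 6, Galen 8, Eskel 3, Brisco 5.
At 23 seats: Arden 7, Galen 9, Eskel 3, Brisco 4.
Brisco drops from 5 to 4.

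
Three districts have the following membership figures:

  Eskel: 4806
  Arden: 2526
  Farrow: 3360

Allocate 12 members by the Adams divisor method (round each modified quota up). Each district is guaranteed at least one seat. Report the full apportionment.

Standard divisor 10692/12 ≈ 891; standard quotas: Eskel 5.394, Arden 2.835, Farrow 3.771.
Rounding up gives 6, 3, 4 = 13 seats, so the divisor must be adjusted.
With modified divisor 1000: modified quotas Eskel 4.806, Arden 2.526, Farrow 3.360.
Rounding up: Eskel 5, Arden 3, Farrow 4 (total 12).

Eskel 5, Arden 3, Farrow 4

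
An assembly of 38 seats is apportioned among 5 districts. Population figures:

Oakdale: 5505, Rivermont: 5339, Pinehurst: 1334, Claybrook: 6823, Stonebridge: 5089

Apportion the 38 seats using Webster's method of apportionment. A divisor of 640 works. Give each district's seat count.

With modified divisor 640: modified quotas Oakdale 8.602, Rivermont 8.342, Pinehurst 2.084, Claybrook 10.661, Stonebridge 7.952.
Rounding to the nearest integer: Oakdale 9, Rivermont 8, Pinehurst 2, Claybrook 11, Stonebridge 8 (total 38).

Oakdale: 9; Rivermont: 8; Pinehurst: 2; Claybrook: 11; Stonebridge: 8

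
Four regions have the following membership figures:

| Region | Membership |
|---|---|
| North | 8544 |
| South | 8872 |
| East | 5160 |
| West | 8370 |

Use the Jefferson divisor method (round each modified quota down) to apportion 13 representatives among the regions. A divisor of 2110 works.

With modified divisor 2110: modified quotas North 4.049, South 4.205, East 2.445, West 3.967.
Rounding down: North 4, South 4, East 2, West 3 (total 13).

North: 4; South: 4; East: 2; West: 3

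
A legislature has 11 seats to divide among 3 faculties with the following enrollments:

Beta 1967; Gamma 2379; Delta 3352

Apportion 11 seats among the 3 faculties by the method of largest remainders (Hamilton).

Standard divisor: 7698 ÷ 11 ≈ 699.818.
Standard quotas: Beta 2.811, Gamma 3.399, Delta 4.790.
Lower quotas: Beta 2, Gamma 3, Delta 4 (sum 9, leaving 2 seats).
Remainders in descending order: Beta 0.811, Delta 0.790, Gamma 0.399.
The surplus seats go to Beta, Delta.

Beta 3; Gamma 3; Delta 5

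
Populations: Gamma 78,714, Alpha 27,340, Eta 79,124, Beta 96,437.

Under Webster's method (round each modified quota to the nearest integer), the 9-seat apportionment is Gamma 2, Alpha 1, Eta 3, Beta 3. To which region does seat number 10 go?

Gamma

Priority for the next seat is population ÷ (current seats + 0.5).
Priorities: Gamma 31485.600, Alpha 18226.667, Eta 22606.857, Beta 27553.429.
Highest priority: Gamma.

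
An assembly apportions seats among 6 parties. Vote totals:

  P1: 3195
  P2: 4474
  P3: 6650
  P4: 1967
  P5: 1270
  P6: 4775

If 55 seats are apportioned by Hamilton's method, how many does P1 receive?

Total 22331; standard divisor 22331/55 ≈ 406.018.
Standard quotas: P1 7.8691, P2 11.0192, P3 16.3786, P4 4.8446, P5 3.1279, P6 11.7606.
Lower quotas: P1 7, P2 11, P3 16, P4 4, P5 3, P6 11 (sum 52, leaving 3 seats).
Remainders in descending order: P1 0.8691, P4 0.8446, P6 0.7606, P3 0.3786, P5 0.1279, P2 0.0192.
Largest remainders: P1, P4, P6 receive the extra seats.
P1 receives 8.

8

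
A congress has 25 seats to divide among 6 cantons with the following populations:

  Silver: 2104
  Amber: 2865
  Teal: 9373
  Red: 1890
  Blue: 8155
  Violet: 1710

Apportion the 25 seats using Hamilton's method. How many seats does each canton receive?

Silver=2, Amber=3, Teal=9, Red=2, Blue=8, Violet=1

Standard divisor: 26097 ÷ 25 ≈ 1043.88.
Standard quotas: Silver 2.0156, Amber 2.7446, Teal 8.9790, Red 1.8106, Blue 7.8122, Violet 1.6381.
Lower quotas: Silver 2, Amber 2, Teal 8, Red 1, Blue 7, Violet 1 (sum 21, leaving 4 seats).
Remainders in descending order: Teal 0.9790, Blue 0.8122, Red 0.8106, Amber 0.7446, Violet 0.6381, Silver 0.0156.
Largest remainders: Teal, Blue, Red, Amber receive the extra seats.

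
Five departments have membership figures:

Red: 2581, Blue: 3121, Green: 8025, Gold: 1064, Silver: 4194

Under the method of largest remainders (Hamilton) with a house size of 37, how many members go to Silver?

8

Standard divisor: 18985 ÷ 37 ≈ 513.108.
Standard quotas: Red 5.0301, Blue 6.0825, Green 15.6400, Gold 2.0736, Silver 8.1737.
Lower quotas: Red 5, Blue 6, Green 15, Gold 2, Silver 8 (sum 36, leaving 1 seat).
Remainders in descending order: Green 0.6400, Silver 0.1737, Blue 0.0825, Gold 0.0736, Red 0.0301.
Largest remainder: Green receives the extra seat.
Silver receives 8.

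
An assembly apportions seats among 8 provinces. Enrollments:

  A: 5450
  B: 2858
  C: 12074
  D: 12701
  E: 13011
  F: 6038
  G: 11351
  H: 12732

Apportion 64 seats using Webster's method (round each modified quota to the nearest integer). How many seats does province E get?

11

Standard divisor 76215/64 ≈ 1190.859; standard quotas: A 4.577, B 2.400, C 10.139, D 10.665, E 10.926, F 5.070, G 9.532, H 10.691.
Rounding to the nearest integer gives 5, 2, 10, 11, 11, 5, 10, 11 = 65 seats, so the divisor must be adjusted.
With modified divisor 1200: modified quotas A 4.542, B 2.382, C 10.062, D 10.584, E 10.842, F 5.032, G 9.459, H 10.610.
Rounding to the nearest integer: A 5, B 2, C 10, D 11, E 11, F 5, G 9, H 11 (total 64).
E receives 11.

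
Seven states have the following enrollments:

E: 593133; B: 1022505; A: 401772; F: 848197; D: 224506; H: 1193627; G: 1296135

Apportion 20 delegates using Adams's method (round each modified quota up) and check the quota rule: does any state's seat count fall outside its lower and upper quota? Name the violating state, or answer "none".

none

Standard quotas: E 2.126, B 3.665, A 1.440, F 3.040, D 0.805, H 4.278, G 4.646.
Adams allocation: E 2, B 4, A 2, F 3, D 1, H 4, G 4.
Every allocation lies between the lower and upper quota.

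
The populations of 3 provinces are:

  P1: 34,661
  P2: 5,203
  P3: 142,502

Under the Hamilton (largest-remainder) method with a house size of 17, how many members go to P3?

13

Standard divisor: 182366 ÷ 17 ≈ 10727.412.
Standard quotas: P1 3.2311, P2 0.4850, P3 13.2839.
Lower quotas: P1 3, P2 0, P3 13 (sum 16, leaving 1 seat).
Remainders in descending order: P2 0.4850, P3 0.2839, P1 0.2311.
The surplus seat goes to P2.
P3 receives 13.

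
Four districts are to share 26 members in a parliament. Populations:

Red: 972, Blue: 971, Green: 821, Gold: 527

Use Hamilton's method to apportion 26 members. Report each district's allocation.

Total 3291; standard divisor 3291/26 ≈ 126.577.
Standard quotas: Red 7.679, Blue 7.671, Green 6.486, Gold 4.163.
Lower quotas: Red 7, Blue 7, Green 6, Gold 4 (sum 24, leaving 2 seats).
Remainders in descending order: Red 0.679, Blue 0.671, Green 0.486, Gold 0.163.
The surplus seats go to Red, Blue.

Red: 8, Blue: 8, Green: 6, Gold: 4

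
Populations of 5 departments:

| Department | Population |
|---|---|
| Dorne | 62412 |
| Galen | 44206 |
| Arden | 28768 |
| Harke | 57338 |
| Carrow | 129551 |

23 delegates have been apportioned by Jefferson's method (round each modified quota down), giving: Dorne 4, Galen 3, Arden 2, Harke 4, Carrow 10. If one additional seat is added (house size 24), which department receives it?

Priority for the next seat is population ÷ (current seats + 1).
Priorities: Dorne 12482.400, Galen 11051.500, Arden 9589.333, Harke 11467.600, Carrow 11777.364.
Highest priority: Dorne.

Dorne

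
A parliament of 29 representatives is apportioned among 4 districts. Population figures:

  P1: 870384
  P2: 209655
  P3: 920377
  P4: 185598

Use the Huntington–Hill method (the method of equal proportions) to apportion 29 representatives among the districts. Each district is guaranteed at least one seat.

With divisor 75764: modified quotas P1 11.488, P2 2.767, P3 12.148, P4 2.450.
Geometric-mean thresholds: P1 √(11·12)=11.489, P2 √(2·3)=2.449, P3 √(12·13)=12.490, P4 √(2·3)=2.449.
Each quota rounded against its threshold gives P1 11, P2 3, P3 12, P4 3 (total 29).

P1=11, P2=3, P3=12, P4=3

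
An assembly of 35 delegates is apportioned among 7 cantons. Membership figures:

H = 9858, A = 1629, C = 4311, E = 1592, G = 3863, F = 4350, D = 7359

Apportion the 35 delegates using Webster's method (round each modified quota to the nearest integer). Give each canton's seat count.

H: 10, A: 2, C: 4, E: 2, G: 4, F: 5, D: 8

Standard divisor 32962/35 ≈ 941.771; standard quotas: H 10.468, A 1.730, C 4.578, E 1.690, G 4.102, F 4.619, D 7.814.
Rounding to the nearest integer gives 10, 2, 5, 2, 4, 5, 8 = 36 seats, so the divisor must be adjusted.
With modified divisor 962.3: modified quotas H 10.244, A 1.693, C 4.480, E 1.654, G 4.014, F 4.520, D 7.647.
Rounding to the nearest integer: H 10, A 2, C 4, E 2, G 4, F 5, D 8 (total 35).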